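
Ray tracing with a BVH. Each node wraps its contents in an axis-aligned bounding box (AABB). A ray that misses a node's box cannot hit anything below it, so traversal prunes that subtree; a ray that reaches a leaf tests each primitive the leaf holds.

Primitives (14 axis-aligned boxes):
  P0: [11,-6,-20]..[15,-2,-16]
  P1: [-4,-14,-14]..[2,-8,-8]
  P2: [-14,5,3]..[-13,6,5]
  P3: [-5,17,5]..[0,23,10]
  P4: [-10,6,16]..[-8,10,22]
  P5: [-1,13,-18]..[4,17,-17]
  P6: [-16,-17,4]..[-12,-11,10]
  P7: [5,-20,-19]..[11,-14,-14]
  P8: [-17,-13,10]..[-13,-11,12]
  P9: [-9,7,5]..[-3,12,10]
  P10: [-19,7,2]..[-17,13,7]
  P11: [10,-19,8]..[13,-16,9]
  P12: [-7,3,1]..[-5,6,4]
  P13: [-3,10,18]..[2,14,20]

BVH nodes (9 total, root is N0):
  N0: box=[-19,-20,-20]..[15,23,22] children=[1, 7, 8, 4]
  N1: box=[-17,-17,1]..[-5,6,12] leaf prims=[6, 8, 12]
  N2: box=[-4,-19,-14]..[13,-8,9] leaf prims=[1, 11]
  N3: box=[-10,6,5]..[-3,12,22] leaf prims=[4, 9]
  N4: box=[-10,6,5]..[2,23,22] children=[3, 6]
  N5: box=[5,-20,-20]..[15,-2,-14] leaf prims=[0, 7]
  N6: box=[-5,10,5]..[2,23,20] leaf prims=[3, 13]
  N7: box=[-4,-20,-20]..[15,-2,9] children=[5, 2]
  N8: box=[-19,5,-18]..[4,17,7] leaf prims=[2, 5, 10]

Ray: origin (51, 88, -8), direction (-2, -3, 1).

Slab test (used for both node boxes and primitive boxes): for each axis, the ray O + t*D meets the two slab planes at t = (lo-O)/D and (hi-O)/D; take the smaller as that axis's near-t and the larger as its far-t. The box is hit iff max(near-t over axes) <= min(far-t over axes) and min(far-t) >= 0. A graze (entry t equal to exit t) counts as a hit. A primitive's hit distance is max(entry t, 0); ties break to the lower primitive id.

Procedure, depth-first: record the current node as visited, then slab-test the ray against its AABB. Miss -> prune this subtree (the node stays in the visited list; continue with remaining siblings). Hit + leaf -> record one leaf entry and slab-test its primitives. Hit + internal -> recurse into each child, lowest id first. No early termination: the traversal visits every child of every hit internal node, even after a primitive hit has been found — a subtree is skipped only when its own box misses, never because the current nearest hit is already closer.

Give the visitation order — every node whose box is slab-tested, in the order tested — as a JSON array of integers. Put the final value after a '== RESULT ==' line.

Trace the traversal:
N0 x:[18,35] y:[65/3,36] z:[-12,30] -> hit [65/3,30], descend [1, 4, 7, 8]
  N1 x:[28,34] y:[82/3,35] z:[9,20] -> miss, prune
  N4 x:[49/2,61/2] y:[65/3,82/3] z:[13,30] -> hit [49/2,82/3], descend [3, 6]
    N3 x:[27,61/2] y:[76/3,82/3] z:[13,30] -> hit [27,82/3] leaf, test {P4(miss), P9(miss)}
    N6 x:[49/2,28] y:[65/3,26] z:[13,28] -> hit [49/2,26] leaf, test {P3(miss), P13@t=26}
  N7 x:[18,55/2] y:[30,36] z:[-12,17] -> miss, prune
  N8 x:[47/2,35] y:[71/3,83/3] z:[-10,15] -> miss, prune

Summary -> nodes [0, 1, 4, 3, 6, 7, 8]; box-tests=7; leaf-entries=2; first=P13

== RESULT ==
[0, 1, 4, 3, 6, 7, 8]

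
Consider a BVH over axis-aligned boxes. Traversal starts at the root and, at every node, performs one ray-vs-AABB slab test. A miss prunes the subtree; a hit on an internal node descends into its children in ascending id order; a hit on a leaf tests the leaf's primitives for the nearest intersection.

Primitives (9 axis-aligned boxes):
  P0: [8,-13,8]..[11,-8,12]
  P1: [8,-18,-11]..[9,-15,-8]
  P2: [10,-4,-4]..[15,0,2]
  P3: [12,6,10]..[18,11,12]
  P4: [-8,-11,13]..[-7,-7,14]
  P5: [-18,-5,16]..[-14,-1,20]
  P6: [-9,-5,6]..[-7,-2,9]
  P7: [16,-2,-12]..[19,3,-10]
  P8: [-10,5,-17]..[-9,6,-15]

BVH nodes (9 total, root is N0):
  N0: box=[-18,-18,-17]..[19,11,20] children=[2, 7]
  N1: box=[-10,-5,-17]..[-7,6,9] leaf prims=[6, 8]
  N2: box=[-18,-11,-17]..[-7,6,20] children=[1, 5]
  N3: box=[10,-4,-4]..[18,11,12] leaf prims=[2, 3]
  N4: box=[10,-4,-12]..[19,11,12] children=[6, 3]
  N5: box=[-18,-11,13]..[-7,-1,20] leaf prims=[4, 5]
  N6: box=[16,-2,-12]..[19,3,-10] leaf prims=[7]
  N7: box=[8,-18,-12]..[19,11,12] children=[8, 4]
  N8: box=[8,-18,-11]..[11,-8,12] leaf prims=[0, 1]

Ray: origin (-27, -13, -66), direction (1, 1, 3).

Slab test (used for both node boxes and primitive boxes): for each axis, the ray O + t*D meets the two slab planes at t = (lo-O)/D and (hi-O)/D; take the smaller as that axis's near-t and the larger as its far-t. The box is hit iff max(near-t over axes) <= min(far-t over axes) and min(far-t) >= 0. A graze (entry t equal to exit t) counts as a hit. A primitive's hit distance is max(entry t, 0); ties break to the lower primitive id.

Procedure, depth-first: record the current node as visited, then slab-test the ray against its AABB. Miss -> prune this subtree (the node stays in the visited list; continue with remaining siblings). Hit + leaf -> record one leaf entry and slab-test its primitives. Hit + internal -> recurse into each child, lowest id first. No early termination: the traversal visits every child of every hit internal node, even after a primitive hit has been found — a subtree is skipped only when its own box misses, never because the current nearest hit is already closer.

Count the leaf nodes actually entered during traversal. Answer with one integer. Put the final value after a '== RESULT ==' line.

Traverse from the root:
N0 x:[9,46] y:[-5,24] z:[49/3,86/3] -> hit [49/3,24], descend [2, 7]
  N2 x:[9,20] y:[2,19] z:[49/3,86/3] -> hit [49/3,19], descend [1, 5]
    N1 x:[17,20] y:[8,19] z:[49/3,25] -> hit [17,19] leaf, test {P6(miss), P8(miss)}
    N5 x:[9,20] y:[2,12] z:[79/3,86/3] -> miss, prune
  N7 x:[35,46] y:[-5,24] z:[18,26] -> miss, prune

Visited [0, 2, 1, 5, 7]. Tests: 5 box, 1 leaf. Nearest: miss.

== RESULT ==
1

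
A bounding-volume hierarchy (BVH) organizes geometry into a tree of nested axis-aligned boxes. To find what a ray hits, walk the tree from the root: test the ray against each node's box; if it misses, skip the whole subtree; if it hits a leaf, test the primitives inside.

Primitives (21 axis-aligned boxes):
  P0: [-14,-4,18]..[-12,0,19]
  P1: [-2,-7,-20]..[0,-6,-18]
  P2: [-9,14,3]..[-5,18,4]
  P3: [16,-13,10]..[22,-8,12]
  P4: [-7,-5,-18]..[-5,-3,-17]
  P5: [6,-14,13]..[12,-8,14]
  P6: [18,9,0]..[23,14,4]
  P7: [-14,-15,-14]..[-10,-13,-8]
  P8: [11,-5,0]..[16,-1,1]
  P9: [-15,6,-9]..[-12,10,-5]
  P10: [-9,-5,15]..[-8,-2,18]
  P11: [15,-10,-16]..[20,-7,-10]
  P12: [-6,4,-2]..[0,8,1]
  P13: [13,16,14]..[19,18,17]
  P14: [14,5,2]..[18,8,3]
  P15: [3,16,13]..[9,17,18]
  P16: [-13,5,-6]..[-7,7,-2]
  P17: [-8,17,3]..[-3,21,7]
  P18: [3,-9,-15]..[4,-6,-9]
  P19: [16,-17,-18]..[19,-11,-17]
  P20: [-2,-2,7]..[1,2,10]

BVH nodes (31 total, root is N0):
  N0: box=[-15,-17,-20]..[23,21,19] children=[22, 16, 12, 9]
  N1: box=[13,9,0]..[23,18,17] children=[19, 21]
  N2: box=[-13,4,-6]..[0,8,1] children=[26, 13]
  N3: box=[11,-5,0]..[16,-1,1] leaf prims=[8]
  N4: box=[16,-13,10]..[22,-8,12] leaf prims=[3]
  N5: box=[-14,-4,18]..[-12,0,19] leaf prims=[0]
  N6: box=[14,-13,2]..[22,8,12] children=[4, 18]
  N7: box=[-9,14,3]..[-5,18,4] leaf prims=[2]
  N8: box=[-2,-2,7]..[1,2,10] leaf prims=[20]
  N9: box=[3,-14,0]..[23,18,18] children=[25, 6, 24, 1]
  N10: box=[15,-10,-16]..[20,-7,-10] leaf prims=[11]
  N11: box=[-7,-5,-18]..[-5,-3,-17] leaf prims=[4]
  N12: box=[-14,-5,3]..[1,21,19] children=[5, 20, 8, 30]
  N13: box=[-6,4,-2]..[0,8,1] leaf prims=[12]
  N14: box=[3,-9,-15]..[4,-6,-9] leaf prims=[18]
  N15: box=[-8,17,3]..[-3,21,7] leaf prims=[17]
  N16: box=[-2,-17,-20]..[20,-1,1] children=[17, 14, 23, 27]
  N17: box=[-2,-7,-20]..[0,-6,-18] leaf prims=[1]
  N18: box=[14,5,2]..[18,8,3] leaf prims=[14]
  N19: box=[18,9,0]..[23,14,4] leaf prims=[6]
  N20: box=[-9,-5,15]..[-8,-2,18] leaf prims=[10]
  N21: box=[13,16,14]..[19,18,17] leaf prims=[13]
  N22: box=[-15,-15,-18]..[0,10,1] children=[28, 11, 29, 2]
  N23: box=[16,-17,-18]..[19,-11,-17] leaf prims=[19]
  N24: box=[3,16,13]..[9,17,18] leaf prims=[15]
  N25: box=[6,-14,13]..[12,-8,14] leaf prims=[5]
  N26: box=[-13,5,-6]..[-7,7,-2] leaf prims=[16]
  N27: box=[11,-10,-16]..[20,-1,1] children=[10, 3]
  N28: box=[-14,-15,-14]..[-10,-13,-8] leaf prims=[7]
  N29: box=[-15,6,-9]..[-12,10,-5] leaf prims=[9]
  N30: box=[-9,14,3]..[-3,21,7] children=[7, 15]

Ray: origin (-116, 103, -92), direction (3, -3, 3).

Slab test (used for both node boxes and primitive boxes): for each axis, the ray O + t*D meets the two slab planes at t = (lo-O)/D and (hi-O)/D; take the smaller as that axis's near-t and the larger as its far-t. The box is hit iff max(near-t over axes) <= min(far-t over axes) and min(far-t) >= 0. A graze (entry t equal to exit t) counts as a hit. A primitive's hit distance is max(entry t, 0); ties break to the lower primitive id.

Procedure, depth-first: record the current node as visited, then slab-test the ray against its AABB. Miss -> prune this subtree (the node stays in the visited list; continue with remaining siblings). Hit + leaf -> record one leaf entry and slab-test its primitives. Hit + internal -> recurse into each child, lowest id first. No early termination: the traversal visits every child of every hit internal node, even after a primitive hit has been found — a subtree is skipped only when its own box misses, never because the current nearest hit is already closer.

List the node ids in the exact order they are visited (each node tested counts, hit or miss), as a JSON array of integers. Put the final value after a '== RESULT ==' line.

Traverse from the root:
N0 x:[101/3,139/3] y:[82/3,40] z:[24,37] -> hit [101/3,37], descend [9, 12, 16, 22]
  N9 x:[119/3,139/3] y:[85/3,39] z:[92/3,110/3] -> miss, prune
  N12 x:[34,39] y:[82/3,36] z:[95/3,37] -> hit [34,36], descend [5, 8, 20, 30]
    N5 x:[34,104/3] y:[103/3,107/3] z:[110/3,37] -> miss, prune
    N8 x:[38,39] y:[101/3,35] z:[33,34] -> miss, prune
    N20 x:[107/3,36] y:[35,36] z:[107/3,110/3] -> hit [107/3,36] leaf, test {P10@t=107/3}
    N30 x:[107/3,113/3] y:[82/3,89/3] z:[95/3,33] -> miss, prune
  N16 x:[38,136/3] y:[104/3,40] z:[24,31] -> miss, prune
  N22 x:[101/3,116/3] y:[31,118/3] z:[74/3,31] -> miss, prune

9 AABB tests over nodes [0, 9, 12, 5, 8, 20, 30, 16, 22]; 1 leaf entered; closest P10.

== RESULT ==
[0, 9, 12, 5, 8, 20, 30, 16, 22]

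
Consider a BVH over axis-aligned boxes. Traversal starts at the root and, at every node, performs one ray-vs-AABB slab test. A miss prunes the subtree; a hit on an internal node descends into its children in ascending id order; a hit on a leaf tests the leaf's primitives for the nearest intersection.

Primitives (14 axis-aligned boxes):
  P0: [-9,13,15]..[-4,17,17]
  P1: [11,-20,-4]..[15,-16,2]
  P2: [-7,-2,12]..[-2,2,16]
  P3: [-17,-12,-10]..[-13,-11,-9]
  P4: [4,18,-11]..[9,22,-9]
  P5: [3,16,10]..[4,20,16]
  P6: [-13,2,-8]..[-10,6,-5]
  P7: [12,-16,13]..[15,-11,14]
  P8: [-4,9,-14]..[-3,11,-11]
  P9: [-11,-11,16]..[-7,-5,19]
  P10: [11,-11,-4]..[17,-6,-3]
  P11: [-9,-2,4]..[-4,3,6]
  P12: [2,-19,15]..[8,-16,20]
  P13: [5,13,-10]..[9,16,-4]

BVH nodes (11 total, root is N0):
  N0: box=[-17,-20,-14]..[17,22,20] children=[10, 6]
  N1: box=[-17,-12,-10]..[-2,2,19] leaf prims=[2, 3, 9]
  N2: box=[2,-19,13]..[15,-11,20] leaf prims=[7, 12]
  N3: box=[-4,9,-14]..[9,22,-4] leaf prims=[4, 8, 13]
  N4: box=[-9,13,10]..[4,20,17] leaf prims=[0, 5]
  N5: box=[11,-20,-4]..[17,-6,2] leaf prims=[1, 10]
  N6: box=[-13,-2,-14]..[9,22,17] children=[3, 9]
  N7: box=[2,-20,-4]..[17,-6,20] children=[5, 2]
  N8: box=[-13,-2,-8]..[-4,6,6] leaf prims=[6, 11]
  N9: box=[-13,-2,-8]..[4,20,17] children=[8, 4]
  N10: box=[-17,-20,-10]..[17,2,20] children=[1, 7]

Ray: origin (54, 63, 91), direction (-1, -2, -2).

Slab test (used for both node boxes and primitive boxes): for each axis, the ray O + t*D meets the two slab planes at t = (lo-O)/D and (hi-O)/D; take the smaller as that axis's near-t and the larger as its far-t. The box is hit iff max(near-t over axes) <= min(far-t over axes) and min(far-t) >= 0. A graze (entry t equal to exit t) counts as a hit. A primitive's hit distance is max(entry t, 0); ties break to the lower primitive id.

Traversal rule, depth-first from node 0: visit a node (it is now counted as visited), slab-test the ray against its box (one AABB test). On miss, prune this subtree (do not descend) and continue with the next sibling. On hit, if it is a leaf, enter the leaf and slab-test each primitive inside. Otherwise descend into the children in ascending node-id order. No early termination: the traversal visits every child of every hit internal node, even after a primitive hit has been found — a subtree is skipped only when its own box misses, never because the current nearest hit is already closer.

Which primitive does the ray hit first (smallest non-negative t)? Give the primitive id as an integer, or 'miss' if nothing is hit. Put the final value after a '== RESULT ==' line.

Traverse from the root:
N0 x:[37,71] y:[41/2,83/2] z:[71/2,105/2] -> hit [37,83/2], descend [6, 10]
  N6 x:[45,67] y:[41/2,65/2] z:[37,105/2] -> miss, prune
  N10 x:[37,71] y:[61/2,83/2] z:[71/2,101/2] -> hit [37,83/2], descend [1, 7]
    N1 x:[56,71] y:[61/2,75/2] z:[36,101/2] -> miss, prune
    N7 x:[37,52] y:[69/2,83/2] z:[71/2,95/2] -> hit [37,83/2], descend [2, 5]
      N2 x:[39,52] y:[37,41] z:[71/2,39] -> hit [39,39] leaf, test {P7@t=39, P12(miss)}
      N5 x:[37,43] y:[69/2,83/2] z:[89/2,95/2] -> miss, prune

Summary -> nodes [0, 6, 10, 1, 7, 2, 5]; box-tests=7; leaf-entries=1; first=P7

== RESULT ==
7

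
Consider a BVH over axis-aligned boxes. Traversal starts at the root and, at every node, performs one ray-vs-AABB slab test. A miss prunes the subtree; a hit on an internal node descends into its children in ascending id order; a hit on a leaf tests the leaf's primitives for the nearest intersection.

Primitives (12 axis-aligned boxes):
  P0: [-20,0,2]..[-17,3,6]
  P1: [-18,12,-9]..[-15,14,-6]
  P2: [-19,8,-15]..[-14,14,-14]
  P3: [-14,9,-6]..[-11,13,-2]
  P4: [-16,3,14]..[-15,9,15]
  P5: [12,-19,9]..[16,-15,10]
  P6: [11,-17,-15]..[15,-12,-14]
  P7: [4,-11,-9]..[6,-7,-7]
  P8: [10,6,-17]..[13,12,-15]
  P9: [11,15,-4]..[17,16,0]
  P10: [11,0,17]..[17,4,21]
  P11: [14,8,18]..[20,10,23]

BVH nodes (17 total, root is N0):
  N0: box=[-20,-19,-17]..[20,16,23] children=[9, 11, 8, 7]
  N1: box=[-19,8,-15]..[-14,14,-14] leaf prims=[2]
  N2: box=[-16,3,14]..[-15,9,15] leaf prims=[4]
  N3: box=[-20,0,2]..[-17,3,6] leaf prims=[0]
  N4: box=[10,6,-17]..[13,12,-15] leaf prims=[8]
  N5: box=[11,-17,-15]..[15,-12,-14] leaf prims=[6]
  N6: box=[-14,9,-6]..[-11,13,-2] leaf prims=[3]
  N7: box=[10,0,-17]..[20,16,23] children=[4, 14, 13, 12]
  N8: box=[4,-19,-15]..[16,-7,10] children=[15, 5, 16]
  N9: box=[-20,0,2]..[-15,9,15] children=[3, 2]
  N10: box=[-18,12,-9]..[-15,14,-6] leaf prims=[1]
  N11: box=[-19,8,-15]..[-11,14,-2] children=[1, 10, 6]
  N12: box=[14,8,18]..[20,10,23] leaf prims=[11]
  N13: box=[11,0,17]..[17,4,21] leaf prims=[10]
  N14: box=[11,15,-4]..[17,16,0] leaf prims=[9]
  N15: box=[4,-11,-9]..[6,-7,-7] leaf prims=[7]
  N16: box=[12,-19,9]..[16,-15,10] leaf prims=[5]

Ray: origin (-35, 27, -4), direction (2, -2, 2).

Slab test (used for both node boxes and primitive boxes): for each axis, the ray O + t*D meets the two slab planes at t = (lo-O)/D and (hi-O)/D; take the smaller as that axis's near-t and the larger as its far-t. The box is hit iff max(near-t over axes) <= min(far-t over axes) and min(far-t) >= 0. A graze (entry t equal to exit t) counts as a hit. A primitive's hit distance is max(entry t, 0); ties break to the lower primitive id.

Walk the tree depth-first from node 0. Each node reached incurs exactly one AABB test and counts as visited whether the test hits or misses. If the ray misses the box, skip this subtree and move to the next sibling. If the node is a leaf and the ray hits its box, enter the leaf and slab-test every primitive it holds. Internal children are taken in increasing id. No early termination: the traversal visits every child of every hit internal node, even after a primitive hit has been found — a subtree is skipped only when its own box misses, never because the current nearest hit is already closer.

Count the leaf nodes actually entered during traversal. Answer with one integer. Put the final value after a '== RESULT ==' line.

Trace the traversal:
N0 x:[15/2,55/2] y:[11/2,23] z:[-13/2,27/2] -> hit [15/2,27/2], descend [7, 8, 9, 11]
  N7 x:[45/2,55/2] y:[11/2,27/2] z:[-13/2,27/2] -> miss, prune
  N8 x:[39/2,51/2] y:[17,23] z:[-11/2,7] -> miss, prune
  N9 x:[15/2,10] y:[9,27/2] z:[3,19/2] -> hit [9,19/2], descend [2, 3]
    N2 x:[19/2,10] y:[9,12] z:[9,19/2] -> hit [19/2,19/2] leaf, test {P4@t=19/2}
    N3 x:[15/2,9] y:[12,27/2] z:[3,5] -> miss, prune
  N11 x:[8,12] y:[13/2,19/2] z:[-11/2,1] -> miss, prune

order=[0, 7, 8, 9, 2, 3, 11]  |boxes|=7  |leaves|=1  hit=P4

== RESULT ==
1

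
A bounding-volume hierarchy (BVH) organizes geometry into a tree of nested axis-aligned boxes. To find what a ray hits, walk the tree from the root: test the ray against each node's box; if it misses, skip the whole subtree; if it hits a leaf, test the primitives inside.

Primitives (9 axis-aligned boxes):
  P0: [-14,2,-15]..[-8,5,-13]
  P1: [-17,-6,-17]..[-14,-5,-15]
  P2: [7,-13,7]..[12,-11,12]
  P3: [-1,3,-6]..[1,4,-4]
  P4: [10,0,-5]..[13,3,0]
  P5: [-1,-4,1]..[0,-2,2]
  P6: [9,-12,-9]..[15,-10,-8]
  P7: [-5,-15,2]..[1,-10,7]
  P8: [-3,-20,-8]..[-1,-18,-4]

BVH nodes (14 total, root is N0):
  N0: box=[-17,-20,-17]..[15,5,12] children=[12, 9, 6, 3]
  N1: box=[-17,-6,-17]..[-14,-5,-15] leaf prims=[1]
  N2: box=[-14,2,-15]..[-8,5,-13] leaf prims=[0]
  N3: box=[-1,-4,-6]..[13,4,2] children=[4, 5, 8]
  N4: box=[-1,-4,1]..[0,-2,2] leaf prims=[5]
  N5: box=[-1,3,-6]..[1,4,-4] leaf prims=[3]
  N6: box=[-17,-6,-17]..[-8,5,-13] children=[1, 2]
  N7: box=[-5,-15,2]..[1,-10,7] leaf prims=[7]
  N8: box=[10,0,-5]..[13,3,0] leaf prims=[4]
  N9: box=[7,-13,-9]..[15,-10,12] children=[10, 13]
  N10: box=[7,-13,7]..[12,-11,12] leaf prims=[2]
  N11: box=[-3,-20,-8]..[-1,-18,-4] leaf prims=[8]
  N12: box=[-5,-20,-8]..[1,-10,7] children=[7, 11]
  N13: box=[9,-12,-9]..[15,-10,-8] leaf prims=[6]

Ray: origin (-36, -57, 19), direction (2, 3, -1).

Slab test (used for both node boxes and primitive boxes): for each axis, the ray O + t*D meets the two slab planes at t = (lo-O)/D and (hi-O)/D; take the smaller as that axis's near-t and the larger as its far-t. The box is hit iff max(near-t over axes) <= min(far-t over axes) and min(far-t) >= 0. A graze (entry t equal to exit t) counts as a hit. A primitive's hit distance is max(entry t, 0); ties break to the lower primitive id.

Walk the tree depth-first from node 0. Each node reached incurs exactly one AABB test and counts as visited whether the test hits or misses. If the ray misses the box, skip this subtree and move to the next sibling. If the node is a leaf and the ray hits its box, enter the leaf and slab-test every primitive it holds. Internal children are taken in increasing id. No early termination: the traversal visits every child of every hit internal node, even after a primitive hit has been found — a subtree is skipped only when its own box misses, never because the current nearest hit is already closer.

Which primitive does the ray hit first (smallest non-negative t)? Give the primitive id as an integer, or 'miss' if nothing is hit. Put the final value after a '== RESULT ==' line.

Traverse from the root:
N0 x:[19/2,51/2] y:[37/3,62/3] z:[7,36] -> hit [37/3,62/3], descend [3, 6, 9, 12]
  N3 x:[35/2,49/2] y:[53/3,61/3] z:[17,25] -> hit [53/3,61/3], descend [4, 5, 8]
    N4 x:[35/2,18] y:[53/3,55/3] z:[17,18] -> hit [53/3,18] leaf, test {P5@t=53/3}
    N5 x:[35/2,37/2] y:[20,61/3] z:[23,25] -> miss, prune
    N8 x:[23,49/2] y:[19,20] z:[19,24] -> miss, prune
  N6 x:[19/2,14] y:[17,62/3] z:[32,36] -> miss, prune
  N9 x:[43/2,51/2] y:[44/3,47/3] z:[7,28] -> miss, prune
  N12 x:[31/2,37/2] y:[37/3,47/3] z:[12,27] -> hit [31/2,47/3], descend [7, 11]
    N7 x:[31/2,37/2] y:[14,47/3] z:[12,17] -> hit [31/2,47/3] leaf, test {P7@t=31/2}
    N11 x:[33/2,35/2] y:[37/3,13] z:[23,27] -> miss, prune

Summary -> nodes [0, 3, 4, 5, 8, 6, 9, 12, 7, 11]; box-tests=10; leaf-entries=2; first=P7

== RESULT ==
7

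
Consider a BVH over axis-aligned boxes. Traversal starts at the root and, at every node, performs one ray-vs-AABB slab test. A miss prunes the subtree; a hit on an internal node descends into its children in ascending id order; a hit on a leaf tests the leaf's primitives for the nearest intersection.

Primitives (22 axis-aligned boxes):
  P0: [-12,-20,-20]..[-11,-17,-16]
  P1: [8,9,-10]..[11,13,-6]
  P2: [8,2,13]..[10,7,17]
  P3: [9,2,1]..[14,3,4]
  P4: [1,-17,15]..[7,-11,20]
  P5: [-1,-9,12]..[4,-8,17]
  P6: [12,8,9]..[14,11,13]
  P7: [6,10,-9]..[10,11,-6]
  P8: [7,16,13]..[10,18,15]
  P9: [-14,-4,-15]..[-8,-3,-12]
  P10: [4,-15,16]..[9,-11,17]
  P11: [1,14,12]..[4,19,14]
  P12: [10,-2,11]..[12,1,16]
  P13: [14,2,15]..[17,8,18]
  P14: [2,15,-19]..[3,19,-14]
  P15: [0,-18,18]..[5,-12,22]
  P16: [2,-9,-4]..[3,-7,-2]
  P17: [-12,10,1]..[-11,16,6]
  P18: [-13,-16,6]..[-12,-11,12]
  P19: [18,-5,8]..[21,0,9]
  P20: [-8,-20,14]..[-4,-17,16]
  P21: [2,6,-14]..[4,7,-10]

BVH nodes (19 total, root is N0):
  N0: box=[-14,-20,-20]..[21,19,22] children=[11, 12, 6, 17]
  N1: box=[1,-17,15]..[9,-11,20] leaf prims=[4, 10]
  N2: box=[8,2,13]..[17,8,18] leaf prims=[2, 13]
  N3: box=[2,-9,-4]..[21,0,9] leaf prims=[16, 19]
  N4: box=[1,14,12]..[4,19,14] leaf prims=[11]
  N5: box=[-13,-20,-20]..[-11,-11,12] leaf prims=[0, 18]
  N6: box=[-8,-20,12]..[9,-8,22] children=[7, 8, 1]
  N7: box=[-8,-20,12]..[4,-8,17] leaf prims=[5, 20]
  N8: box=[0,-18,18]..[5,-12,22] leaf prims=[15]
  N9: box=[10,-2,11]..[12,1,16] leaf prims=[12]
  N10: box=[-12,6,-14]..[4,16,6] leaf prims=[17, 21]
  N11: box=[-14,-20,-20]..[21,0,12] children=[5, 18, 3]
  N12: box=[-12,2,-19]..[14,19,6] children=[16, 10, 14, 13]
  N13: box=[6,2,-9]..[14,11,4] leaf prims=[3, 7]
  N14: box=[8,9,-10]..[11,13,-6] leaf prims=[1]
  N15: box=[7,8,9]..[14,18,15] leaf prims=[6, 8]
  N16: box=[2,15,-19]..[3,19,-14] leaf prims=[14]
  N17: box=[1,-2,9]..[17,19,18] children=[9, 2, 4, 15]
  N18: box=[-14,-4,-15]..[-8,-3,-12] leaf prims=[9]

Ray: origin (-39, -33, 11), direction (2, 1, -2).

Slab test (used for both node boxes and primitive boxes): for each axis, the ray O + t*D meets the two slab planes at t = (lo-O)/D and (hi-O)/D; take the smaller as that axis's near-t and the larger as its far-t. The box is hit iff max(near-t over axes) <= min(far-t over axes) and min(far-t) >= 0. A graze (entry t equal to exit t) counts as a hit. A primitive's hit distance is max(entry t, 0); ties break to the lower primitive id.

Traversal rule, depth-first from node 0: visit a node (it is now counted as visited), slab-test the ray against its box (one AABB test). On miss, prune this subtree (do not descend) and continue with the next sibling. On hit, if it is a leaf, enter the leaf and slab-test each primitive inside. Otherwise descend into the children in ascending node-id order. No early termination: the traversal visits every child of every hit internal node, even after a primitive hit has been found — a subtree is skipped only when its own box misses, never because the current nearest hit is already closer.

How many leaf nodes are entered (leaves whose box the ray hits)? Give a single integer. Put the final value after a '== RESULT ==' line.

Walk:
N0 x:[25/2,30] y:[13,52] z:[-11/2,31/2] -> hit [13,31/2], descend [6, 11, 12, 17]
  N6 x:[31/2,24] y:[13,25] z:[-11/2,-1/2] -> miss, prune
  N11 x:[25/2,30] y:[13,33] z:[-1/2,31/2] -> hit [13,31/2], descend [3, 5, 18]
    N3 x:[41/2,30] y:[24,33] z:[1,15/2] -> miss, prune
    N5 x:[13,14] y:[13,22] z:[-1/2,31/2] -> hit [13,14] leaf, test {P0@t=27/2, P18(miss)}
    N18 x:[25/2,31/2] y:[29,30] z:[23/2,13] -> miss, prune
  N12 x:[27/2,53/2] y:[35,52] z:[5/2,15] -> miss, prune
  N17 x:[20,28] y:[31,52] z:[-7/2,1] -> miss, prune

Summary -> nodes [0, 6, 11, 3, 5, 18, 12, 17]; box-tests=8; leaf-entries=1; first=P0

== RESULT ==
1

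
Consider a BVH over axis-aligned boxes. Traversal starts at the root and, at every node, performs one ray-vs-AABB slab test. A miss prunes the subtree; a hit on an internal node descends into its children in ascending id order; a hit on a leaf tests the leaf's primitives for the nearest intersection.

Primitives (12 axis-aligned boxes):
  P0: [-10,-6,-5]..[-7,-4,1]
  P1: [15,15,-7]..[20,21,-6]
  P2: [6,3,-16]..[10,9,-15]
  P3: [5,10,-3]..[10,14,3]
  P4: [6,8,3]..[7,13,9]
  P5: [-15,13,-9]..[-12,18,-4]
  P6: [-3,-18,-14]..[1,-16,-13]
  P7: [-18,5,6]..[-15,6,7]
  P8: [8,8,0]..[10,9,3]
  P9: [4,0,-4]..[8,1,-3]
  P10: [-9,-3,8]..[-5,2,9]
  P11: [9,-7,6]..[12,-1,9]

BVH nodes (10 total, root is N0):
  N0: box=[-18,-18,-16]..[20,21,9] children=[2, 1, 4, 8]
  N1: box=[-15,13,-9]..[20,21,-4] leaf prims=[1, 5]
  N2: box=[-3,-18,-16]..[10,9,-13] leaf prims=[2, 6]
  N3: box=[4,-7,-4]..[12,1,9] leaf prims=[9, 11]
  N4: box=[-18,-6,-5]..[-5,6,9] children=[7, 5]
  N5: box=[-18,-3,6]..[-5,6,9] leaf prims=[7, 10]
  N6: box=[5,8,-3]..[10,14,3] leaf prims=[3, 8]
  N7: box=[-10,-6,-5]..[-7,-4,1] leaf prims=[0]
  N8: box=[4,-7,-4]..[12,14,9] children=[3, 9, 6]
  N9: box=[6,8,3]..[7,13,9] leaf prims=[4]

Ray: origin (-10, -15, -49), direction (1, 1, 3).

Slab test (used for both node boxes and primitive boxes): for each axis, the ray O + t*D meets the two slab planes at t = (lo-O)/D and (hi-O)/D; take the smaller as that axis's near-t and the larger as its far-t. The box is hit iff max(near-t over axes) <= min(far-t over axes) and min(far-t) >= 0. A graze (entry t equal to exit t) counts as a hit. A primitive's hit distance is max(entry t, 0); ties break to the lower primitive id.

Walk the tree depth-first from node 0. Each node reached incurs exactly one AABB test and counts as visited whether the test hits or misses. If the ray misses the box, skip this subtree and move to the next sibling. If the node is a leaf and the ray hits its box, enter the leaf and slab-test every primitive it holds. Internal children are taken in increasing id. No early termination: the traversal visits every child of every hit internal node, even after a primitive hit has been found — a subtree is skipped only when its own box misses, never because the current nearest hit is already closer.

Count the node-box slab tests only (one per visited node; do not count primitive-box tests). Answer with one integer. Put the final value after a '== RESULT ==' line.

Trace the traversal:
N0 x:[-8,30] y:[-3,36] z:[11,58/3] -> hit [11,58/3], descend [1, 2, 4, 8]
  N1 x:[-5,30] y:[28,36] z:[40/3,15] -> miss, prune
  N2 x:[7,20] y:[-3,24] z:[11,12] -> hit [11,12] leaf, test {P2(miss), P6(miss)}
  N4 x:[-8,5] y:[9,21] z:[44/3,58/3] -> miss, prune
  N8 x:[14,22] y:[8,29] z:[15,58/3] -> hit [15,58/3], descend [3, 6, 9]
    N3 x:[14,22] y:[8,16] z:[15,58/3] -> hit [15,16] leaf, test {P9@t=15, P11(miss)}
    N6 x:[15,20] y:[23,29] z:[46/3,52/3] -> miss, prune
    N9 x:[16,17] y:[23,28] z:[52/3,58/3] -> miss, prune

order=[0, 1, 2, 4, 8, 3, 6, 9]  |boxes|=8  |leaves|=2  hit=P9

== RESULT ==
8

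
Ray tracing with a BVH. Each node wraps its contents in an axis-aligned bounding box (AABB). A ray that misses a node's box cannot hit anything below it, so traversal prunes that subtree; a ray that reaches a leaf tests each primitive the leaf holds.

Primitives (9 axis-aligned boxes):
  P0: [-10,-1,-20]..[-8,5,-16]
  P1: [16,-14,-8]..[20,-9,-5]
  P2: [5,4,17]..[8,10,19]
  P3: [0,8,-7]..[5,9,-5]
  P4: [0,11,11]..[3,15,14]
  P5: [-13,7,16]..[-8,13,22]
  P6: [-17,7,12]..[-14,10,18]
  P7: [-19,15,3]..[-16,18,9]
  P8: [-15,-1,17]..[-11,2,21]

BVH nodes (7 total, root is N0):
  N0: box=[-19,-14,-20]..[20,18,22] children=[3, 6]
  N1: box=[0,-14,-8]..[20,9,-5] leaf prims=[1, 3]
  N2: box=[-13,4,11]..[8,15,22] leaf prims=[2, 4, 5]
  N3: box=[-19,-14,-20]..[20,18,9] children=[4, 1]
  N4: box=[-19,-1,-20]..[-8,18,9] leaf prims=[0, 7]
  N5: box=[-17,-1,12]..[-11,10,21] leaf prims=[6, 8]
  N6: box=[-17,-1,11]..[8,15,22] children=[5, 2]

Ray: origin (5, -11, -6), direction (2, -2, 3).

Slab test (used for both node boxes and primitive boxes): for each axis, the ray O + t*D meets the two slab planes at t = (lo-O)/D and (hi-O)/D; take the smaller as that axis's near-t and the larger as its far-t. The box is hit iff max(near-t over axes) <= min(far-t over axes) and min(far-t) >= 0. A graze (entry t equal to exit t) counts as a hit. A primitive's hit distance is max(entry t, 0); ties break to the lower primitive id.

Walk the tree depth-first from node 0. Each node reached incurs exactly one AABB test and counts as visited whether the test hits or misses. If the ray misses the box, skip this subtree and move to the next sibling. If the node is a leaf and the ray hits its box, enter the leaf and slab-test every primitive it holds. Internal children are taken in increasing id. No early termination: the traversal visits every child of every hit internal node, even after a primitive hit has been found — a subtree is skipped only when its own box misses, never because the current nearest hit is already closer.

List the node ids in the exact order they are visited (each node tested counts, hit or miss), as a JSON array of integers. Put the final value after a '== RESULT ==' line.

Trace the traversal:
N0 x:[-12,15/2] y:[-29/2,3/2] z:[-14/3,28/3] -> hit [-14/3,3/2], descend [3, 6]
  N3 x:[-12,15/2] y:[-29/2,3/2] z:[-14/3,5] -> hit [-14/3,3/2], descend [1, 4]
    N1 x:[-5/2,15/2] y:[-10,3/2] z:[-2/3,1/3] -> hit [-2/3,1/3] leaf, test {P1(miss), P3(miss)}
    N4 x:[-12,-13/2] y:[-29/2,-5] z:[-14/3,5] -> miss, prune
  N6 x:[-11,3/2] y:[-13,-5] z:[17/3,28/3] -> miss, prune

5 AABB tests over nodes [0, 3, 1, 4, 6]; 1 leaf entered; closest miss.

== RESULT ==
[0, 3, 1, 4, 6]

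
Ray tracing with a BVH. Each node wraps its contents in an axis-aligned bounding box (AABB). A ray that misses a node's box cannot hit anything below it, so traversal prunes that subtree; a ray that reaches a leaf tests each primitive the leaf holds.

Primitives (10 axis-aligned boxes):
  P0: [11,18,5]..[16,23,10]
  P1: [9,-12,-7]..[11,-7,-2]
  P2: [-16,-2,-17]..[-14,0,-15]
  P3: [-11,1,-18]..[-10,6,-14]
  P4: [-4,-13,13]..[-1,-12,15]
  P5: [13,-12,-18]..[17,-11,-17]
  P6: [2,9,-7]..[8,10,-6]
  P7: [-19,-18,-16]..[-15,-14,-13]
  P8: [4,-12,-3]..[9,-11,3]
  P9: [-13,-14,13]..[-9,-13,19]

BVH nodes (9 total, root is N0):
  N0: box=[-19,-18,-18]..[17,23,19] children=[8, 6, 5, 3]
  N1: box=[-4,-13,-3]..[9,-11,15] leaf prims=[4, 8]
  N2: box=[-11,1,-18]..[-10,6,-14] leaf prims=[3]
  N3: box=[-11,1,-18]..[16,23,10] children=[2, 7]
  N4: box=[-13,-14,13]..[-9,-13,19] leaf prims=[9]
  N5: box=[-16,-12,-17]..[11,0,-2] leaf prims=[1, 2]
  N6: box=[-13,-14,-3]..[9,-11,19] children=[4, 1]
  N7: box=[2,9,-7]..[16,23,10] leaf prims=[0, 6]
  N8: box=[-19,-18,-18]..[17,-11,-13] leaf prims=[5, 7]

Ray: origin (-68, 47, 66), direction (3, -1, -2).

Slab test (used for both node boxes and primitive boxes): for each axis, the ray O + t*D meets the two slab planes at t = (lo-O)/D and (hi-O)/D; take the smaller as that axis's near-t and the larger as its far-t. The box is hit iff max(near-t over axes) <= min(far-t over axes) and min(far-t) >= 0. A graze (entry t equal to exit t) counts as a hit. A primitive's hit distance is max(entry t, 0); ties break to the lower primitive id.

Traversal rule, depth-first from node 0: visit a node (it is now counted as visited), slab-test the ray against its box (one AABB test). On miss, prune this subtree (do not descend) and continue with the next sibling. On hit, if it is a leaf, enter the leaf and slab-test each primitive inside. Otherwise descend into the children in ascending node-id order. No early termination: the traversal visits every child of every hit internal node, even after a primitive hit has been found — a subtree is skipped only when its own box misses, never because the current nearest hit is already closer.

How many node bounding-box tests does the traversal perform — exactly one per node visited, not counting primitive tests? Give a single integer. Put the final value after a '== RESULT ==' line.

Walk:
N0 x:[49/3,85/3] y:[24,65] z:[47/2,42] -> hit [24,85/3], descend [3, 5, 6, 8]
  N3 x:[19,28] y:[24,46] z:[28,42] -> hit [28,28], descend [2, 7]
    N2 x:[19,58/3] y:[41,46] z:[40,42] -> miss, prune
    N7 x:[70/3,28] y:[24,38] z:[28,73/2] -> hit [28,28] leaf, test {P0@t=28, P6(miss)}
  N5 x:[52/3,79/3] y:[47,59] z:[34,83/2] -> miss, prune
  N6 x:[55/3,77/3] y:[58,61] z:[47/2,69/2] -> miss, prune
  N8 x:[49/3,85/3] y:[58,65] z:[79/2,42] -> miss, prune

7 AABB tests over nodes [0, 3, 2, 7, 5, 6, 8]; 1 leaf entered; closest P0.

== RESULT ==
7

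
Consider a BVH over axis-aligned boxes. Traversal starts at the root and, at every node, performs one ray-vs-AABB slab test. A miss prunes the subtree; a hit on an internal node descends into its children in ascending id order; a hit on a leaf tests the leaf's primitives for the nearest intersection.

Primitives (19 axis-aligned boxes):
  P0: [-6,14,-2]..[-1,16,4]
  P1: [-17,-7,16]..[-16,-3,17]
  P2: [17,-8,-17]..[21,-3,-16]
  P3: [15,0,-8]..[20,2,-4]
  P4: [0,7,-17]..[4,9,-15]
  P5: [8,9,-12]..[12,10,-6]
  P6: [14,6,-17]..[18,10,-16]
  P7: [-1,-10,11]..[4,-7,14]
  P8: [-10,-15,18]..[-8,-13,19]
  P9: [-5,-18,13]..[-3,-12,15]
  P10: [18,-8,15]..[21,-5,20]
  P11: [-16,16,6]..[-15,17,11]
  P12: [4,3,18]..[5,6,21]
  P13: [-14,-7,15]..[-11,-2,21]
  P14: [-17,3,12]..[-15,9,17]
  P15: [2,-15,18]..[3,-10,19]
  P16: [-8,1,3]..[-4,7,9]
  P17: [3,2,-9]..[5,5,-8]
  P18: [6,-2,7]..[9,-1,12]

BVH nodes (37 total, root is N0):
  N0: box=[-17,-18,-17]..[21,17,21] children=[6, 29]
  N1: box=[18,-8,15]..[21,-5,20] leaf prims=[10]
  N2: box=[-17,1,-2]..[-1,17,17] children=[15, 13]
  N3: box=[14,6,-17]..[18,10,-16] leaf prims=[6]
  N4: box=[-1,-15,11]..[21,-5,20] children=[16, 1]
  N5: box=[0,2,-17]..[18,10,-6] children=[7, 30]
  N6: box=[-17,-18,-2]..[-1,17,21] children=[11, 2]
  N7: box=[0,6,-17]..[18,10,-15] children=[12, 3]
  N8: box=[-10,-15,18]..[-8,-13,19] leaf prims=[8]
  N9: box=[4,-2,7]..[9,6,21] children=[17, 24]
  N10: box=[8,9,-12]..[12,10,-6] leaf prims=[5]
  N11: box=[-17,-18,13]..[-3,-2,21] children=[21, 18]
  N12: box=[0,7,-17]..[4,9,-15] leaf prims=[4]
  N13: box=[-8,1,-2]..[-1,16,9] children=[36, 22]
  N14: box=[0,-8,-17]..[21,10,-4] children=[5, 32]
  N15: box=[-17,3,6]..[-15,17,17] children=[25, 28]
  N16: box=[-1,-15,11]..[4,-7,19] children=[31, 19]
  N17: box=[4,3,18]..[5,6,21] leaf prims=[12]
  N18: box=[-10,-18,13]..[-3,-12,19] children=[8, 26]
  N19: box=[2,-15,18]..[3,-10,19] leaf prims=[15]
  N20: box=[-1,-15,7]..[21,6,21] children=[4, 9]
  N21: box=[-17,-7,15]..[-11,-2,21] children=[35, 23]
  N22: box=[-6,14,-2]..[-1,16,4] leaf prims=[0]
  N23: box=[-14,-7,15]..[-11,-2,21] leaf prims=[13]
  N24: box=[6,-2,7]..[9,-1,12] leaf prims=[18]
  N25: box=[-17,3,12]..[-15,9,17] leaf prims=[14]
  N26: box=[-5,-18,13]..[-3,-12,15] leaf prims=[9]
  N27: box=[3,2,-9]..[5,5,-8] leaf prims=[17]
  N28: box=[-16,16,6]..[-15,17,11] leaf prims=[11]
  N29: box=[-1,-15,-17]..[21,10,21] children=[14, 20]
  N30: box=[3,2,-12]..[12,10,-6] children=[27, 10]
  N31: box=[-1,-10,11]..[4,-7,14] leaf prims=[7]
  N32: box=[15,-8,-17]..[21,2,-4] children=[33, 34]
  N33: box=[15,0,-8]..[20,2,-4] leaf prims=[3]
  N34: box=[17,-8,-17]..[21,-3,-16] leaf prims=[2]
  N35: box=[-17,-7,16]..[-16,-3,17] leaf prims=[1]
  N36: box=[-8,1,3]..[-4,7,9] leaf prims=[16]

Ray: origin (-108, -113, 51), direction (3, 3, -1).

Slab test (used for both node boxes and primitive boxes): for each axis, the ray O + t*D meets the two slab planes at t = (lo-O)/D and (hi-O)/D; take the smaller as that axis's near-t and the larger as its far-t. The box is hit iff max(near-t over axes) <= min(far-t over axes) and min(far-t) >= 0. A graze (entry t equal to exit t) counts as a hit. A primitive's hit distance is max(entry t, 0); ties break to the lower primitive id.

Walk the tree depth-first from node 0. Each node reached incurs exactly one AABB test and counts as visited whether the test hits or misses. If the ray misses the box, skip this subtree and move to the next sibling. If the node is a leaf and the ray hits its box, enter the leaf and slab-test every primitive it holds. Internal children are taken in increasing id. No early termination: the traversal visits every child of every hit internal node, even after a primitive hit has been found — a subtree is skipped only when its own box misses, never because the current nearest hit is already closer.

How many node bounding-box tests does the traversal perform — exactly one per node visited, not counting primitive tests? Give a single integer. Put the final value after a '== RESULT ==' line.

Traverse from the root:
N0 x:[91/3,43] y:[95/3,130/3] z:[30,68] -> hit [95/3,43], descend [6, 29]
  N6 x:[91/3,107/3] y:[95/3,130/3] z:[30,53] -> hit [95/3,107/3], descend [2, 11]
    N2 x:[91/3,107/3] y:[38,130/3] z:[34,53] -> miss, prune
    N11 x:[91/3,35] y:[95/3,37] z:[30,38] -> hit [95/3,35], descend [18, 21]
      N18 x:[98/3,35] y:[95/3,101/3] z:[32,38] -> hit [98/3,101/3], descend [8, 26]
        N8 x:[98/3,100/3] y:[98/3,100/3] z:[32,33] -> hit [98/3,33] leaf, test {P8@t=98/3}
        N26 x:[103/3,35] y:[95/3,101/3] z:[36,38] -> miss, prune
      N21 x:[91/3,97/3] y:[106/3,37] z:[30,36] -> miss, prune
  N29 x:[107/3,43] y:[98/3,41] z:[30,68] -> hit [107/3,41], descend [14, 20]
    N14 x:[36,43] y:[35,41] z:[55,68] -> miss, prune
    N20 x:[107/3,43] y:[98/3,119/3] z:[30,44] -> hit [107/3,119/3], descend [4, 9]
      N4 x:[107/3,43] y:[98/3,36] z:[31,40] -> hit [107/3,36], descend [1, 16]
        N1 x:[42,43] y:[35,36] z:[31,36] -> miss, prune
        N16 x:[107/3,112/3] y:[98/3,106/3] z:[32,40] -> miss, prune
      N9 x:[112/3,39] y:[37,119/3] z:[30,44] -> hit [112/3,39], descend [17, 24]
        N17 x:[112/3,113/3] y:[116/3,119/3] z:[30,33] -> miss, prune
        N24 x:[38,39] y:[37,112/3] z:[39,44] -> miss, prune

17 AABB tests over nodes [0, 6, 2, 11, 18, 8, 26, 21, 29, 14, 20, 4, 1, 16, 9, 17, 24]; 1 leaf entered; closest P8.

== RESULT ==
17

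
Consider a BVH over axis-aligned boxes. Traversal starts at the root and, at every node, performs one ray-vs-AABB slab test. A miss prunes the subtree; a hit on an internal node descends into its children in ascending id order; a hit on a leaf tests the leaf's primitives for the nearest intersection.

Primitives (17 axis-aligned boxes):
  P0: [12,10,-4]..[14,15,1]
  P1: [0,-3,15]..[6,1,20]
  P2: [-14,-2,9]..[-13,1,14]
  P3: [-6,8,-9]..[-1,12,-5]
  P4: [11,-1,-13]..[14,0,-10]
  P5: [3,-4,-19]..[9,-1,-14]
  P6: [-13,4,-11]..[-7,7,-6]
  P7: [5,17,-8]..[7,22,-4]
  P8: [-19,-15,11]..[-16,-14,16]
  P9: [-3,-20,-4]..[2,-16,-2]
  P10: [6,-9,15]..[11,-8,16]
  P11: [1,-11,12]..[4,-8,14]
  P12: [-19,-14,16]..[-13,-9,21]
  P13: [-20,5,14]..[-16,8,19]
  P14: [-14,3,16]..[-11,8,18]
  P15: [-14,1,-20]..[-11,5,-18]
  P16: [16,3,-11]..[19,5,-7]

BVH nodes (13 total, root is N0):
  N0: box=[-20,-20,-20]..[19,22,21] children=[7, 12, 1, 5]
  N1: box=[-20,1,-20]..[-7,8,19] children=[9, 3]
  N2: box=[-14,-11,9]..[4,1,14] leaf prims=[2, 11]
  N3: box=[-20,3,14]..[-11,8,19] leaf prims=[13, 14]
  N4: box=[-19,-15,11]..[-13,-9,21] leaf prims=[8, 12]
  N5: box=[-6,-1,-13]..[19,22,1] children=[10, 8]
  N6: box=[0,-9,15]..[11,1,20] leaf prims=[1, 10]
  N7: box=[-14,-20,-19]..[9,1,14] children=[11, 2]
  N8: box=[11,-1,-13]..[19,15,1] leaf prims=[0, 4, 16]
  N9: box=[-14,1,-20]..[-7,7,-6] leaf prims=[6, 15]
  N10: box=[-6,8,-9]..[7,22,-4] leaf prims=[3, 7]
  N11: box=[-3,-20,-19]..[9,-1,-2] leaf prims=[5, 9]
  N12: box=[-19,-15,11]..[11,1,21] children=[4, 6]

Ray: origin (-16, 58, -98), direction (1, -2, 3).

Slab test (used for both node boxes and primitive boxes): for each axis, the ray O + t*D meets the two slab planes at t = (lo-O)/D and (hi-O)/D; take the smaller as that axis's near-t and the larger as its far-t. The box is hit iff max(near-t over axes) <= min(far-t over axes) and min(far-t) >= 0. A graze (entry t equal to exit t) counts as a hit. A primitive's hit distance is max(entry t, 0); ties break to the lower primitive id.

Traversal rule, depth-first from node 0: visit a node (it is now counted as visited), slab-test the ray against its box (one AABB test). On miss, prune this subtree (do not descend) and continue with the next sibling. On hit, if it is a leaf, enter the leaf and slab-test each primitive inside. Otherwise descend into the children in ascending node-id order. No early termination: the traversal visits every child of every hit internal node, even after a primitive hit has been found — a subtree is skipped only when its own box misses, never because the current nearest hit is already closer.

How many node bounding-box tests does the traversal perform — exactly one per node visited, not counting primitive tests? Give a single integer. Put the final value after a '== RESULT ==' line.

Trace the traversal:
N0 x:[-4,35] y:[18,39] z:[26,119/3] -> hit [26,35], descend [1, 5, 7, 12]
  N1 x:[-4,9] y:[25,57/2] z:[26,39] -> miss, prune
  N5 x:[10,35] y:[18,59/2] z:[85/3,33] -> hit [85/3,59/2], descend [8, 10]
    N8 x:[27,35] y:[43/2,59/2] z:[85/3,33] -> hit [85/3,59/2] leaf, test {P0(miss), P4@t=29, P16(miss)}
    N10 x:[10,23] y:[18,25] z:[89/3,94/3] -> miss, prune
  N7 x:[2,25] y:[57/2,39] z:[79/3,112/3] -> miss, prune
  N12 x:[-3,27] y:[57/2,73/2] z:[109/3,119/3] -> miss, prune

order=[0, 1, 5, 8, 10, 7, 12]  |boxes|=7  |leaves|=1  hit=P4

== RESULT ==
7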